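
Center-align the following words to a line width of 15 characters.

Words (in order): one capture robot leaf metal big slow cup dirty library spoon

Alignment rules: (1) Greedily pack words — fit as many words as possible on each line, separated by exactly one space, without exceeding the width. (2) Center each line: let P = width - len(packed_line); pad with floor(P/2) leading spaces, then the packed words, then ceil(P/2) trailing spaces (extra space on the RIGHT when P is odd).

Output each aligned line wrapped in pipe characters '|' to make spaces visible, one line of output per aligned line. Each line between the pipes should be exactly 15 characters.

Line 1: ['one', 'capture'] (min_width=11, slack=4)
Line 2: ['robot', 'leaf'] (min_width=10, slack=5)
Line 3: ['metal', 'big', 'slow'] (min_width=14, slack=1)
Line 4: ['cup', 'dirty'] (min_width=9, slack=6)
Line 5: ['library', 'spoon'] (min_width=13, slack=2)

Answer: |  one capture  |
|  robot leaf   |
|metal big slow |
|   cup dirty   |
| library spoon |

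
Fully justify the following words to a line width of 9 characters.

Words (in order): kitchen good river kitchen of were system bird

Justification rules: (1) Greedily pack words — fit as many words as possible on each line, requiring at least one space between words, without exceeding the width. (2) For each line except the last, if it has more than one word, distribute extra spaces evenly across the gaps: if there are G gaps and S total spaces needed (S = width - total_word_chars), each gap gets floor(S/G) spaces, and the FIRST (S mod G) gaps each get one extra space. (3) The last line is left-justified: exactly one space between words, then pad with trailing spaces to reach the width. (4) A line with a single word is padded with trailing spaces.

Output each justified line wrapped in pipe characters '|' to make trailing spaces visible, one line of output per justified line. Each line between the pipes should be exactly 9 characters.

Answer: |kitchen  |
|good     |
|river    |
|kitchen  |
|of   were|
|system   |
|bird     |

Derivation:
Line 1: ['kitchen'] (min_width=7, slack=2)
Line 2: ['good'] (min_width=4, slack=5)
Line 3: ['river'] (min_width=5, slack=4)
Line 4: ['kitchen'] (min_width=7, slack=2)
Line 5: ['of', 'were'] (min_width=7, slack=2)
Line 6: ['system'] (min_width=6, slack=3)
Line 7: ['bird'] (min_width=4, slack=5)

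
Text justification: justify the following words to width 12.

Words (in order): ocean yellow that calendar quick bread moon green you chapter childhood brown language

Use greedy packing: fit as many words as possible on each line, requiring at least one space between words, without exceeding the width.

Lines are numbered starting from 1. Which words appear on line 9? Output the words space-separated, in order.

Line 1: ['ocean', 'yellow'] (min_width=12, slack=0)
Line 2: ['that'] (min_width=4, slack=8)
Line 3: ['calendar'] (min_width=8, slack=4)
Line 4: ['quick', 'bread'] (min_width=11, slack=1)
Line 5: ['moon', 'green'] (min_width=10, slack=2)
Line 6: ['you', 'chapter'] (min_width=11, slack=1)
Line 7: ['childhood'] (min_width=9, slack=3)
Line 8: ['brown'] (min_width=5, slack=7)
Line 9: ['language'] (min_width=8, slack=4)

Answer: language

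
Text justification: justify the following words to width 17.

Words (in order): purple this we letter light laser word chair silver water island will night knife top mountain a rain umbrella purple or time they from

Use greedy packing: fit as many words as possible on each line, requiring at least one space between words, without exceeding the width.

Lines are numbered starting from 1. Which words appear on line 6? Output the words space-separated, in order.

Line 1: ['purple', 'this', 'we'] (min_width=14, slack=3)
Line 2: ['letter', 'light'] (min_width=12, slack=5)
Line 3: ['laser', 'word', 'chair'] (min_width=16, slack=1)
Line 4: ['silver', 'water'] (min_width=12, slack=5)
Line 5: ['island', 'will', 'night'] (min_width=17, slack=0)
Line 6: ['knife', 'top'] (min_width=9, slack=8)
Line 7: ['mountain', 'a', 'rain'] (min_width=15, slack=2)
Line 8: ['umbrella', 'purple'] (min_width=15, slack=2)
Line 9: ['or', 'time', 'they', 'from'] (min_width=17, slack=0)

Answer: knife top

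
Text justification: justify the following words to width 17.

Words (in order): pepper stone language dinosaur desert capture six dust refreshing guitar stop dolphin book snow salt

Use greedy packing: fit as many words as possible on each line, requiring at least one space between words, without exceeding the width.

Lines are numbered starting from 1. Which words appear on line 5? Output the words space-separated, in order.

Answer: refreshing guitar

Derivation:
Line 1: ['pepper', 'stone'] (min_width=12, slack=5)
Line 2: ['language', 'dinosaur'] (min_width=17, slack=0)
Line 3: ['desert', 'capture'] (min_width=14, slack=3)
Line 4: ['six', 'dust'] (min_width=8, slack=9)
Line 5: ['refreshing', 'guitar'] (min_width=17, slack=0)
Line 6: ['stop', 'dolphin', 'book'] (min_width=17, slack=0)
Line 7: ['snow', 'salt'] (min_width=9, slack=8)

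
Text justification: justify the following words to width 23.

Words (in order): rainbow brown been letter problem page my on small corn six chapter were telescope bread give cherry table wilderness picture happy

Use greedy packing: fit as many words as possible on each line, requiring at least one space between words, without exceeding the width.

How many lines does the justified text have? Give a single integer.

Answer: 7

Derivation:
Line 1: ['rainbow', 'brown', 'been'] (min_width=18, slack=5)
Line 2: ['letter', 'problem', 'page', 'my'] (min_width=22, slack=1)
Line 3: ['on', 'small', 'corn', 'six'] (min_width=17, slack=6)
Line 4: ['chapter', 'were', 'telescope'] (min_width=22, slack=1)
Line 5: ['bread', 'give', 'cherry', 'table'] (min_width=23, slack=0)
Line 6: ['wilderness', 'picture'] (min_width=18, slack=5)
Line 7: ['happy'] (min_width=5, slack=18)
Total lines: 7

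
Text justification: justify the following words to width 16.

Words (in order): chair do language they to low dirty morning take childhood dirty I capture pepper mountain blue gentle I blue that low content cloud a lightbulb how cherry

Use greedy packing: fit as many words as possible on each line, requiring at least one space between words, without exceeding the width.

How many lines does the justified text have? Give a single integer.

Line 1: ['chair', 'do'] (min_width=8, slack=8)
Line 2: ['language', 'they', 'to'] (min_width=16, slack=0)
Line 3: ['low', 'dirty'] (min_width=9, slack=7)
Line 4: ['morning', 'take'] (min_width=12, slack=4)
Line 5: ['childhood', 'dirty'] (min_width=15, slack=1)
Line 6: ['I', 'capture', 'pepper'] (min_width=16, slack=0)
Line 7: ['mountain', 'blue'] (min_width=13, slack=3)
Line 8: ['gentle', 'I', 'blue'] (min_width=13, slack=3)
Line 9: ['that', 'low', 'content'] (min_width=16, slack=0)
Line 10: ['cloud', 'a'] (min_width=7, slack=9)
Line 11: ['lightbulb', 'how'] (min_width=13, slack=3)
Line 12: ['cherry'] (min_width=6, slack=10)
Total lines: 12

Answer: 12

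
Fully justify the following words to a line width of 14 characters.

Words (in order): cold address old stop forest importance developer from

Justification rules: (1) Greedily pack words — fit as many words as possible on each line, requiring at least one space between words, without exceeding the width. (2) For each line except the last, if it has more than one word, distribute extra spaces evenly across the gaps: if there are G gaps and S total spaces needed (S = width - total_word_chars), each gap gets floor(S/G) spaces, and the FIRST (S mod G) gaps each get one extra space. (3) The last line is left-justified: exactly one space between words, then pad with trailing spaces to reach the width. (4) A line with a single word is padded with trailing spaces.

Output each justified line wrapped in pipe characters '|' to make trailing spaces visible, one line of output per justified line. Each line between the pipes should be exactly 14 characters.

Answer: |cold   address|
|old       stop|
|forest        |
|importance    |
|developer from|

Derivation:
Line 1: ['cold', 'address'] (min_width=12, slack=2)
Line 2: ['old', 'stop'] (min_width=8, slack=6)
Line 3: ['forest'] (min_width=6, slack=8)
Line 4: ['importance'] (min_width=10, slack=4)
Line 5: ['developer', 'from'] (min_width=14, slack=0)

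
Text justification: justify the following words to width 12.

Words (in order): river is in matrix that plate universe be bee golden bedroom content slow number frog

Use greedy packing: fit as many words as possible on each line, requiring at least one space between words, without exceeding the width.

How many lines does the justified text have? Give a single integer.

Answer: 8

Derivation:
Line 1: ['river', 'is', 'in'] (min_width=11, slack=1)
Line 2: ['matrix', 'that'] (min_width=11, slack=1)
Line 3: ['plate'] (min_width=5, slack=7)
Line 4: ['universe', 'be'] (min_width=11, slack=1)
Line 5: ['bee', 'golden'] (min_width=10, slack=2)
Line 6: ['bedroom'] (min_width=7, slack=5)
Line 7: ['content', 'slow'] (min_width=12, slack=0)
Line 8: ['number', 'frog'] (min_width=11, slack=1)
Total lines: 8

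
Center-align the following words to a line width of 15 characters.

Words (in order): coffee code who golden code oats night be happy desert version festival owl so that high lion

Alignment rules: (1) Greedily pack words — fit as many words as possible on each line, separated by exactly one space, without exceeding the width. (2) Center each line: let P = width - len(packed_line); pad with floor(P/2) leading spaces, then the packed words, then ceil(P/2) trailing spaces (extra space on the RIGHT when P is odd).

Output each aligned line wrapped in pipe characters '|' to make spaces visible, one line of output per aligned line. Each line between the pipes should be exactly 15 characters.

Answer: |coffee code who|
|  golden code  |
| oats night be |
| happy desert  |
|    version    |
|festival owl so|
|that high lion |

Derivation:
Line 1: ['coffee', 'code', 'who'] (min_width=15, slack=0)
Line 2: ['golden', 'code'] (min_width=11, slack=4)
Line 3: ['oats', 'night', 'be'] (min_width=13, slack=2)
Line 4: ['happy', 'desert'] (min_width=12, slack=3)
Line 5: ['version'] (min_width=7, slack=8)
Line 6: ['festival', 'owl', 'so'] (min_width=15, slack=0)
Line 7: ['that', 'high', 'lion'] (min_width=14, slack=1)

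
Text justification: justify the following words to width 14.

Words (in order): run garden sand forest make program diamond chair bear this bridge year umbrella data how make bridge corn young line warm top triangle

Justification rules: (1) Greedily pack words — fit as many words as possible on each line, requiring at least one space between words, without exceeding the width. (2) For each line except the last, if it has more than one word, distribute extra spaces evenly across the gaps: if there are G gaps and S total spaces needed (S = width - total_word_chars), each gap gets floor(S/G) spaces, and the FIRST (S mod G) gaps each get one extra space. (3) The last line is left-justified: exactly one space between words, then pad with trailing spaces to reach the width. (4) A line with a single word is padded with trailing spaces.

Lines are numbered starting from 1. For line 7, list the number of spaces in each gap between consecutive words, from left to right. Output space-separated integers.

Answer: 2

Derivation:
Line 1: ['run', 'garden'] (min_width=10, slack=4)
Line 2: ['sand', 'forest'] (min_width=11, slack=3)
Line 3: ['make', 'program'] (min_width=12, slack=2)
Line 4: ['diamond', 'chair'] (min_width=13, slack=1)
Line 5: ['bear', 'this'] (min_width=9, slack=5)
Line 6: ['bridge', 'year'] (min_width=11, slack=3)
Line 7: ['umbrella', 'data'] (min_width=13, slack=1)
Line 8: ['how', 'make'] (min_width=8, slack=6)
Line 9: ['bridge', 'corn'] (min_width=11, slack=3)
Line 10: ['young', 'line'] (min_width=10, slack=4)
Line 11: ['warm', 'top'] (min_width=8, slack=6)
Line 12: ['triangle'] (min_width=8, slack=6)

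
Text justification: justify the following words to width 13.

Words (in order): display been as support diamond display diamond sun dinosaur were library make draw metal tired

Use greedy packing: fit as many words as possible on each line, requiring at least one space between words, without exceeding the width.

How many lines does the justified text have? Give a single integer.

Line 1: ['display', 'been'] (min_width=12, slack=1)
Line 2: ['as', 'support'] (min_width=10, slack=3)
Line 3: ['diamond'] (min_width=7, slack=6)
Line 4: ['display'] (min_width=7, slack=6)
Line 5: ['diamond', 'sun'] (min_width=11, slack=2)
Line 6: ['dinosaur', 'were'] (min_width=13, slack=0)
Line 7: ['library', 'make'] (min_width=12, slack=1)
Line 8: ['draw', 'metal'] (min_width=10, slack=3)
Line 9: ['tired'] (min_width=5, slack=8)
Total lines: 9

Answer: 9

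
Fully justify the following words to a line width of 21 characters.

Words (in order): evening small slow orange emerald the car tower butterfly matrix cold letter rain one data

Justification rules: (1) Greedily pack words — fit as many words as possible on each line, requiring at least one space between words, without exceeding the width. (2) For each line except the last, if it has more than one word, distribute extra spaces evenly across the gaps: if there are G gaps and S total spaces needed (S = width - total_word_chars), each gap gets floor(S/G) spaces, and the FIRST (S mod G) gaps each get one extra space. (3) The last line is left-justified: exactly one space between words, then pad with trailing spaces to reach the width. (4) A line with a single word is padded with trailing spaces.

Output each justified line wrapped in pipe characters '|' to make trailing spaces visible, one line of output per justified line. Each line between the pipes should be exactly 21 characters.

Answer: |evening   small  slow|
|orange   emerald  the|
|car  tower  butterfly|
|matrix   cold  letter|
|rain one data        |

Derivation:
Line 1: ['evening', 'small', 'slow'] (min_width=18, slack=3)
Line 2: ['orange', 'emerald', 'the'] (min_width=18, slack=3)
Line 3: ['car', 'tower', 'butterfly'] (min_width=19, slack=2)
Line 4: ['matrix', 'cold', 'letter'] (min_width=18, slack=3)
Line 5: ['rain', 'one', 'data'] (min_width=13, slack=8)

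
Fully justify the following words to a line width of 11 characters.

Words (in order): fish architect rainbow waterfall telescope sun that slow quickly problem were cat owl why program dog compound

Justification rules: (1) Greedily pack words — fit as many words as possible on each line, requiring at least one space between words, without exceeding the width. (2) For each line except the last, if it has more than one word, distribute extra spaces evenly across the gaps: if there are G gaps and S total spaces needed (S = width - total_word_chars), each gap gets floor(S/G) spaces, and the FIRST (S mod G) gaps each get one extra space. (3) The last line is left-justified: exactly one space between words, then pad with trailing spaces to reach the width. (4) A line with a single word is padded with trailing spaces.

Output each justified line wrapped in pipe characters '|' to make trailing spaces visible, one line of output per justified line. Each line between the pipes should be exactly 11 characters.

Answer: |fish       |
|architect  |
|rainbow    |
|waterfall  |
|telescope  |
|sun    that|
|slow       |
|quickly    |
|problem    |
|were    cat|
|owl     why|
|program dog|
|compound   |

Derivation:
Line 1: ['fish'] (min_width=4, slack=7)
Line 2: ['architect'] (min_width=9, slack=2)
Line 3: ['rainbow'] (min_width=7, slack=4)
Line 4: ['waterfall'] (min_width=9, slack=2)
Line 5: ['telescope'] (min_width=9, slack=2)
Line 6: ['sun', 'that'] (min_width=8, slack=3)
Line 7: ['slow'] (min_width=4, slack=7)
Line 8: ['quickly'] (min_width=7, slack=4)
Line 9: ['problem'] (min_width=7, slack=4)
Line 10: ['were', 'cat'] (min_width=8, slack=3)
Line 11: ['owl', 'why'] (min_width=7, slack=4)
Line 12: ['program', 'dog'] (min_width=11, slack=0)
Line 13: ['compound'] (min_width=8, slack=3)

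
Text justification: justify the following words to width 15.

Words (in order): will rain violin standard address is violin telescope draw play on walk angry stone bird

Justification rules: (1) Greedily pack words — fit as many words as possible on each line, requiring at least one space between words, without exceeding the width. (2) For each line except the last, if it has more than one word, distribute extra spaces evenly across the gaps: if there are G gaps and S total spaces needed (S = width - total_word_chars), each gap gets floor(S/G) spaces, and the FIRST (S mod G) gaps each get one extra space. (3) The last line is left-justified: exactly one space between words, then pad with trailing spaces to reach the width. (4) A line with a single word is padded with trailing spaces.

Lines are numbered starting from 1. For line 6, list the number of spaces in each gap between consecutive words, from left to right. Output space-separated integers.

Line 1: ['will', 'rain'] (min_width=9, slack=6)
Line 2: ['violin', 'standard'] (min_width=15, slack=0)
Line 3: ['address', 'is'] (min_width=10, slack=5)
Line 4: ['violin'] (min_width=6, slack=9)
Line 5: ['telescope', 'draw'] (min_width=14, slack=1)
Line 6: ['play', 'on', 'walk'] (min_width=12, slack=3)
Line 7: ['angry', 'stone'] (min_width=11, slack=4)
Line 8: ['bird'] (min_width=4, slack=11)

Answer: 3 2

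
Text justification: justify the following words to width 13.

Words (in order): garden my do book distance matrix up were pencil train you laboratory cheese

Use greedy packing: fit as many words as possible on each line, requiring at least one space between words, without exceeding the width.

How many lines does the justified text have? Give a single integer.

Line 1: ['garden', 'my', 'do'] (min_width=12, slack=1)
Line 2: ['book', 'distance'] (min_width=13, slack=0)
Line 3: ['matrix', 'up'] (min_width=9, slack=4)
Line 4: ['were', 'pencil'] (min_width=11, slack=2)
Line 5: ['train', 'you'] (min_width=9, slack=4)
Line 6: ['laboratory'] (min_width=10, slack=3)
Line 7: ['cheese'] (min_width=6, slack=7)
Total lines: 7

Answer: 7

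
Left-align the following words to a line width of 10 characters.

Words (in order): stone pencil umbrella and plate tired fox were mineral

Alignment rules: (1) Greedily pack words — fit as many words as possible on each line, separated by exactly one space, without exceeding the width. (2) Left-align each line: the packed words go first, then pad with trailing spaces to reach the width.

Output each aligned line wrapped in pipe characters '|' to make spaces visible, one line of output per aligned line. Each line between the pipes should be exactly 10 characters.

Line 1: ['stone'] (min_width=5, slack=5)
Line 2: ['pencil'] (min_width=6, slack=4)
Line 3: ['umbrella'] (min_width=8, slack=2)
Line 4: ['and', 'plate'] (min_width=9, slack=1)
Line 5: ['tired', 'fox'] (min_width=9, slack=1)
Line 6: ['were'] (min_width=4, slack=6)
Line 7: ['mineral'] (min_width=7, slack=3)

Answer: |stone     |
|pencil    |
|umbrella  |
|and plate |
|tired fox |
|were      |
|mineral   |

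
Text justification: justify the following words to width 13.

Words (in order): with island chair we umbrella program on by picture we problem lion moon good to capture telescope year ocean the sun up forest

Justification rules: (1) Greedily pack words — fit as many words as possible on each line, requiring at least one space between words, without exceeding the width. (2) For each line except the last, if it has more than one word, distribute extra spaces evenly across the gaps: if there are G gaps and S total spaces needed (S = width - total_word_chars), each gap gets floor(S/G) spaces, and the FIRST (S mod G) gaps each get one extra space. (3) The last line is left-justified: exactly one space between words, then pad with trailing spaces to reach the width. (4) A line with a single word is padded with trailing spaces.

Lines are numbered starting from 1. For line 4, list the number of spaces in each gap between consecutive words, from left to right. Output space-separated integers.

Answer: 1 1

Derivation:
Line 1: ['with', 'island'] (min_width=11, slack=2)
Line 2: ['chair', 'we'] (min_width=8, slack=5)
Line 3: ['umbrella'] (min_width=8, slack=5)
Line 4: ['program', 'on', 'by'] (min_width=13, slack=0)
Line 5: ['picture', 'we'] (min_width=10, slack=3)
Line 6: ['problem', 'lion'] (min_width=12, slack=1)
Line 7: ['moon', 'good', 'to'] (min_width=12, slack=1)
Line 8: ['capture'] (min_width=7, slack=6)
Line 9: ['telescope'] (min_width=9, slack=4)
Line 10: ['year', 'ocean'] (min_width=10, slack=3)
Line 11: ['the', 'sun', 'up'] (min_width=10, slack=3)
Line 12: ['forest'] (min_width=6, slack=7)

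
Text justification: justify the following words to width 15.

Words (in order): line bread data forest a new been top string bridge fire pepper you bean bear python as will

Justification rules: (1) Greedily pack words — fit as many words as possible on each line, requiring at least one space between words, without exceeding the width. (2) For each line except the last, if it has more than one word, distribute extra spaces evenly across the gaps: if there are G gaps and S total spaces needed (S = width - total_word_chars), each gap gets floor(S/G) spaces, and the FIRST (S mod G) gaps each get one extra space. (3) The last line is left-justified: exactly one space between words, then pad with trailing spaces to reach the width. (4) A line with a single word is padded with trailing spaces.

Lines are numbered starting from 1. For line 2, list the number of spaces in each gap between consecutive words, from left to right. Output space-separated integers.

Line 1: ['line', 'bread', 'data'] (min_width=15, slack=0)
Line 2: ['forest', 'a', 'new'] (min_width=12, slack=3)
Line 3: ['been', 'top', 'string'] (min_width=15, slack=0)
Line 4: ['bridge', 'fire'] (min_width=11, slack=4)
Line 5: ['pepper', 'you', 'bean'] (min_width=15, slack=0)
Line 6: ['bear', 'python', 'as'] (min_width=14, slack=1)
Line 7: ['will'] (min_width=4, slack=11)

Answer: 3 2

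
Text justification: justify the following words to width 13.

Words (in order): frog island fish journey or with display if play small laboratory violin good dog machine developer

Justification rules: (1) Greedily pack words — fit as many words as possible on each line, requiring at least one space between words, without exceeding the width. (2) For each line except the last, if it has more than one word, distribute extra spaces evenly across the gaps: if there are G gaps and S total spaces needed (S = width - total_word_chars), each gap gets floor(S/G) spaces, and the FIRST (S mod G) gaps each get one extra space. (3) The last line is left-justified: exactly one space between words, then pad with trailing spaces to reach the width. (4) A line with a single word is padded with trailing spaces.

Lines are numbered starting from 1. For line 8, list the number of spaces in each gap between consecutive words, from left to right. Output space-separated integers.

Line 1: ['frog', 'island'] (min_width=11, slack=2)
Line 2: ['fish', 'journey'] (min_width=12, slack=1)
Line 3: ['or', 'with'] (min_width=7, slack=6)
Line 4: ['display', 'if'] (min_width=10, slack=3)
Line 5: ['play', 'small'] (min_width=10, slack=3)
Line 6: ['laboratory'] (min_width=10, slack=3)
Line 7: ['violin', 'good'] (min_width=11, slack=2)
Line 8: ['dog', 'machine'] (min_width=11, slack=2)
Line 9: ['developer'] (min_width=9, slack=4)

Answer: 3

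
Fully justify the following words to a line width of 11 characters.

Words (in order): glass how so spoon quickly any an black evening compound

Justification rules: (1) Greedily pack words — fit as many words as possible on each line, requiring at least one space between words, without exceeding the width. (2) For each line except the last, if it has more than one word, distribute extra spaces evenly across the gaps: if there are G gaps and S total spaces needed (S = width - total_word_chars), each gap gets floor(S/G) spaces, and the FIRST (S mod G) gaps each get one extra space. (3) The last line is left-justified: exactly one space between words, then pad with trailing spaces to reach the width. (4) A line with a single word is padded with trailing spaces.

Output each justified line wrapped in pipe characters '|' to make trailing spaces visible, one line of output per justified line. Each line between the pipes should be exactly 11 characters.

Answer: |glass   how|
|so    spoon|
|quickly any|
|an    black|
|evening    |
|compound   |

Derivation:
Line 1: ['glass', 'how'] (min_width=9, slack=2)
Line 2: ['so', 'spoon'] (min_width=8, slack=3)
Line 3: ['quickly', 'any'] (min_width=11, slack=0)
Line 4: ['an', 'black'] (min_width=8, slack=3)
Line 5: ['evening'] (min_width=7, slack=4)
Line 6: ['compound'] (min_width=8, slack=3)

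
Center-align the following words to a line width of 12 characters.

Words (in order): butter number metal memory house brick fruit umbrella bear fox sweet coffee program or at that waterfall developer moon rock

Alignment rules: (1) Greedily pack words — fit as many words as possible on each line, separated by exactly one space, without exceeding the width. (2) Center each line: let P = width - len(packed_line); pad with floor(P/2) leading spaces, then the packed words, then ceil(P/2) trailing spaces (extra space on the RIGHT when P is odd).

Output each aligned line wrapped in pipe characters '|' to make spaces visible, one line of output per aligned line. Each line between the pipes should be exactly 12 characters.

Line 1: ['butter'] (min_width=6, slack=6)
Line 2: ['number', 'metal'] (min_width=12, slack=0)
Line 3: ['memory', 'house'] (min_width=12, slack=0)
Line 4: ['brick', 'fruit'] (min_width=11, slack=1)
Line 5: ['umbrella'] (min_width=8, slack=4)
Line 6: ['bear', 'fox'] (min_width=8, slack=4)
Line 7: ['sweet', 'coffee'] (min_width=12, slack=0)
Line 8: ['program', 'or'] (min_width=10, slack=2)
Line 9: ['at', 'that'] (min_width=7, slack=5)
Line 10: ['waterfall'] (min_width=9, slack=3)
Line 11: ['developer'] (min_width=9, slack=3)
Line 12: ['moon', 'rock'] (min_width=9, slack=3)

Answer: |   butter   |
|number metal|
|memory house|
|brick fruit |
|  umbrella  |
|  bear fox  |
|sweet coffee|
| program or |
|  at that   |
| waterfall  |
| developer  |
| moon rock  |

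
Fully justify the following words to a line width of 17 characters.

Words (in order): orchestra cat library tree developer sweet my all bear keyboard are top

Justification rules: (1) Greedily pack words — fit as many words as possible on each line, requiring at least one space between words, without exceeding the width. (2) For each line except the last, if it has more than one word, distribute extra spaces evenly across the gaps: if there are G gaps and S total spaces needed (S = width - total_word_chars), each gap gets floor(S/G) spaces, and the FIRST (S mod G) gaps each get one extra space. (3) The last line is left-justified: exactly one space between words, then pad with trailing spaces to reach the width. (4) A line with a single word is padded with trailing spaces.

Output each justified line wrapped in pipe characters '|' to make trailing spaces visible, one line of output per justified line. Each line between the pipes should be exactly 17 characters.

Answer: |orchestra     cat|
|library      tree|
|developer   sweet|
|my    all    bear|
|keyboard are top |

Derivation:
Line 1: ['orchestra', 'cat'] (min_width=13, slack=4)
Line 2: ['library', 'tree'] (min_width=12, slack=5)
Line 3: ['developer', 'sweet'] (min_width=15, slack=2)
Line 4: ['my', 'all', 'bear'] (min_width=11, slack=6)
Line 5: ['keyboard', 'are', 'top'] (min_width=16, slack=1)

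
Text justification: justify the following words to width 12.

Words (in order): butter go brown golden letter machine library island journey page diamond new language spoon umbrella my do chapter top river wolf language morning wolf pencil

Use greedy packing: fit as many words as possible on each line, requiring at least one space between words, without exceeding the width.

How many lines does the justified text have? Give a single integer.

Line 1: ['butter', 'go'] (min_width=9, slack=3)
Line 2: ['brown', 'golden'] (min_width=12, slack=0)
Line 3: ['letter'] (min_width=6, slack=6)
Line 4: ['machine'] (min_width=7, slack=5)
Line 5: ['library'] (min_width=7, slack=5)
Line 6: ['island'] (min_width=6, slack=6)
Line 7: ['journey', 'page'] (min_width=12, slack=0)
Line 8: ['diamond', 'new'] (min_width=11, slack=1)
Line 9: ['language'] (min_width=8, slack=4)
Line 10: ['spoon'] (min_width=5, slack=7)
Line 11: ['umbrella', 'my'] (min_width=11, slack=1)
Line 12: ['do', 'chapter'] (min_width=10, slack=2)
Line 13: ['top', 'river'] (min_width=9, slack=3)
Line 14: ['wolf'] (min_width=4, slack=8)
Line 15: ['language'] (min_width=8, slack=4)
Line 16: ['morning', 'wolf'] (min_width=12, slack=0)
Line 17: ['pencil'] (min_width=6, slack=6)
Total lines: 17

Answer: 17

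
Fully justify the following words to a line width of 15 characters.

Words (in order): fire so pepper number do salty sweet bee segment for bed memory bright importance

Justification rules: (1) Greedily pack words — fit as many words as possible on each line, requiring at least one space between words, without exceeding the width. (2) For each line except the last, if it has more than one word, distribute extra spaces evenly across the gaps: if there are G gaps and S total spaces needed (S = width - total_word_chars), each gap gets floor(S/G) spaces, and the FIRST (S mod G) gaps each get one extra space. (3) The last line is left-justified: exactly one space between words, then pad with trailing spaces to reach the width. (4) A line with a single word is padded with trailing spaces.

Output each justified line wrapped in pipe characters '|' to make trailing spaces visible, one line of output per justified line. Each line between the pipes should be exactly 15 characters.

Line 1: ['fire', 'so', 'pepper'] (min_width=14, slack=1)
Line 2: ['number', 'do', 'salty'] (min_width=15, slack=0)
Line 3: ['sweet', 'bee'] (min_width=9, slack=6)
Line 4: ['segment', 'for', 'bed'] (min_width=15, slack=0)
Line 5: ['memory', 'bright'] (min_width=13, slack=2)
Line 6: ['importance'] (min_width=10, slack=5)

Answer: |fire  so pepper|
|number do salty|
|sweet       bee|
|segment for bed|
|memory   bright|
|importance     |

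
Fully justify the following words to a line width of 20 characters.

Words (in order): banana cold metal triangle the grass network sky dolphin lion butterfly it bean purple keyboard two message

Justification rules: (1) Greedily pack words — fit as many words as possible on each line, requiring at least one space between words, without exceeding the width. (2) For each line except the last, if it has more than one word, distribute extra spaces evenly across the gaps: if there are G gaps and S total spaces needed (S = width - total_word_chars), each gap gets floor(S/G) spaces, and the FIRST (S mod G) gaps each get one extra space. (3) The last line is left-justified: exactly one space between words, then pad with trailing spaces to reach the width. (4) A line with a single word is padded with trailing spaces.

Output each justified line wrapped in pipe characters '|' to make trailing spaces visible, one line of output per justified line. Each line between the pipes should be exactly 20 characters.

Line 1: ['banana', 'cold', 'metal'] (min_width=17, slack=3)
Line 2: ['triangle', 'the', 'grass'] (min_width=18, slack=2)
Line 3: ['network', 'sky', 'dolphin'] (min_width=19, slack=1)
Line 4: ['lion', 'butterfly', 'it'] (min_width=17, slack=3)
Line 5: ['bean', 'purple', 'keyboard'] (min_width=20, slack=0)
Line 6: ['two', 'message'] (min_width=11, slack=9)

Answer: |banana   cold  metal|
|triangle  the  grass|
|network  sky dolphin|
|lion   butterfly  it|
|bean purple keyboard|
|two message         |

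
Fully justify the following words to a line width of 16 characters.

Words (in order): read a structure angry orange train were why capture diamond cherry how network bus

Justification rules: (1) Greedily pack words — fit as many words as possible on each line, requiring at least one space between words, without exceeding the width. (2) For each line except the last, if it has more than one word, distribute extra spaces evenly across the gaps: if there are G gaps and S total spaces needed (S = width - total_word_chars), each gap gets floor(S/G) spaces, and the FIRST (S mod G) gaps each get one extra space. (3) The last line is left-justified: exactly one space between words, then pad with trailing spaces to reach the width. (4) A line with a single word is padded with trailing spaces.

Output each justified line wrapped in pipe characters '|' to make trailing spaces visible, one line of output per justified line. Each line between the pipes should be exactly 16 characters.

Line 1: ['read', 'a', 'structure'] (min_width=16, slack=0)
Line 2: ['angry', 'orange'] (min_width=12, slack=4)
Line 3: ['train', 'were', 'why'] (min_width=14, slack=2)
Line 4: ['capture', 'diamond'] (min_width=15, slack=1)
Line 5: ['cherry', 'how'] (min_width=10, slack=6)
Line 6: ['network', 'bus'] (min_width=11, slack=5)

Answer: |read a structure|
|angry     orange|
|train  were  why|
|capture  diamond|
|cherry       how|
|network bus     |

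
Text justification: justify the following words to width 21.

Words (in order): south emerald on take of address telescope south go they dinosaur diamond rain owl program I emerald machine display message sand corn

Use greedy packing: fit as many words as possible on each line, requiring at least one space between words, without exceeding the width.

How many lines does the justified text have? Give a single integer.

Answer: 7

Derivation:
Line 1: ['south', 'emerald', 'on', 'take'] (min_width=21, slack=0)
Line 2: ['of', 'address', 'telescope'] (min_width=20, slack=1)
Line 3: ['south', 'go', 'they'] (min_width=13, slack=8)
Line 4: ['dinosaur', 'diamond', 'rain'] (min_width=21, slack=0)
Line 5: ['owl', 'program', 'I', 'emerald'] (min_width=21, slack=0)
Line 6: ['machine', 'display'] (min_width=15, slack=6)
Line 7: ['message', 'sand', 'corn'] (min_width=17, slack=4)
Total lines: 7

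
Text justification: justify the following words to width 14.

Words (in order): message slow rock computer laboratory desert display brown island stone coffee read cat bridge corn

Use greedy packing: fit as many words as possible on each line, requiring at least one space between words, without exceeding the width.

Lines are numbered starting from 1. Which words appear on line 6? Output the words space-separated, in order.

Answer: stone coffee

Derivation:
Line 1: ['message', 'slow'] (min_width=12, slack=2)
Line 2: ['rock', 'computer'] (min_width=13, slack=1)
Line 3: ['laboratory'] (min_width=10, slack=4)
Line 4: ['desert', 'display'] (min_width=14, slack=0)
Line 5: ['brown', 'island'] (min_width=12, slack=2)
Line 6: ['stone', 'coffee'] (min_width=12, slack=2)
Line 7: ['read', 'cat'] (min_width=8, slack=6)
Line 8: ['bridge', 'corn'] (min_width=11, slack=3)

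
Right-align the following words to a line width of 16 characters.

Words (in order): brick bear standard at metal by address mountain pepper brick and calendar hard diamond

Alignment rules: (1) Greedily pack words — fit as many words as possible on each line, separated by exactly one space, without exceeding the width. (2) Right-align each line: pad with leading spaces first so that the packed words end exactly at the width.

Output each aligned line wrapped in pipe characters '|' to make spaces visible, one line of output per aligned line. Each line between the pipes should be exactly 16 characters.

Answer: |      brick bear|
|     standard at|
|metal by address|
| mountain pepper|
|       brick and|
|   calendar hard|
|         diamond|

Derivation:
Line 1: ['brick', 'bear'] (min_width=10, slack=6)
Line 2: ['standard', 'at'] (min_width=11, slack=5)
Line 3: ['metal', 'by', 'address'] (min_width=16, slack=0)
Line 4: ['mountain', 'pepper'] (min_width=15, slack=1)
Line 5: ['brick', 'and'] (min_width=9, slack=7)
Line 6: ['calendar', 'hard'] (min_width=13, slack=3)
Line 7: ['diamond'] (min_width=7, slack=9)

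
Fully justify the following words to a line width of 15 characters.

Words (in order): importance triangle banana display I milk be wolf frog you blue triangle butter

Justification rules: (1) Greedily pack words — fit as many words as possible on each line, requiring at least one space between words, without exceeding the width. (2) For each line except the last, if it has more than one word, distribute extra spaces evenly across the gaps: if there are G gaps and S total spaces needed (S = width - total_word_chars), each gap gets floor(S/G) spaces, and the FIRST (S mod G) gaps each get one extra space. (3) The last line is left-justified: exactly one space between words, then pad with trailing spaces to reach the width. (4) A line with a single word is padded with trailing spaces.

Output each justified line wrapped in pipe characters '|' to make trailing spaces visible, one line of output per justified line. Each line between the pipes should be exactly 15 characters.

Line 1: ['importance'] (min_width=10, slack=5)
Line 2: ['triangle', 'banana'] (min_width=15, slack=0)
Line 3: ['display', 'I', 'milk'] (min_width=14, slack=1)
Line 4: ['be', 'wolf', 'frog'] (min_width=12, slack=3)
Line 5: ['you', 'blue'] (min_width=8, slack=7)
Line 6: ['triangle', 'butter'] (min_width=15, slack=0)

Answer: |importance     |
|triangle banana|
|display  I milk|
|be   wolf  frog|
|you        blue|
|triangle butter|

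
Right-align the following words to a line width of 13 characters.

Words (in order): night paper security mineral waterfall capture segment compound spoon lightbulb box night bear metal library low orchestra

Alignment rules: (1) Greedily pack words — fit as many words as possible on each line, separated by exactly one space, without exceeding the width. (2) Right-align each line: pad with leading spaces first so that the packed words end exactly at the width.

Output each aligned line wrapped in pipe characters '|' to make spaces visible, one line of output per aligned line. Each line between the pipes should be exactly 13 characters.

Line 1: ['night', 'paper'] (min_width=11, slack=2)
Line 2: ['security'] (min_width=8, slack=5)
Line 3: ['mineral'] (min_width=7, slack=6)
Line 4: ['waterfall'] (min_width=9, slack=4)
Line 5: ['capture'] (min_width=7, slack=6)
Line 6: ['segment'] (min_width=7, slack=6)
Line 7: ['compound'] (min_width=8, slack=5)
Line 8: ['spoon'] (min_width=5, slack=8)
Line 9: ['lightbulb', 'box'] (min_width=13, slack=0)
Line 10: ['night', 'bear'] (min_width=10, slack=3)
Line 11: ['metal', 'library'] (min_width=13, slack=0)
Line 12: ['low', 'orchestra'] (min_width=13, slack=0)

Answer: |  night paper|
|     security|
|      mineral|
|    waterfall|
|      capture|
|      segment|
|     compound|
|        spoon|
|lightbulb box|
|   night bear|
|metal library|
|low orchestra|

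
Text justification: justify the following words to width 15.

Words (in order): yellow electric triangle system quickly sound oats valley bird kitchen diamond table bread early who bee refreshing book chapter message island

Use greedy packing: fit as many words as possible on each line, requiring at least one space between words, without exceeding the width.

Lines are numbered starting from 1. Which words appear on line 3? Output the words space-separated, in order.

Answer: quickly sound

Derivation:
Line 1: ['yellow', 'electric'] (min_width=15, slack=0)
Line 2: ['triangle', 'system'] (min_width=15, slack=0)
Line 3: ['quickly', 'sound'] (min_width=13, slack=2)
Line 4: ['oats', 'valley'] (min_width=11, slack=4)
Line 5: ['bird', 'kitchen'] (min_width=12, slack=3)
Line 6: ['diamond', 'table'] (min_width=13, slack=2)
Line 7: ['bread', 'early', 'who'] (min_width=15, slack=0)
Line 8: ['bee', 'refreshing'] (min_width=14, slack=1)
Line 9: ['book', 'chapter'] (min_width=12, slack=3)
Line 10: ['message', 'island'] (min_width=14, slack=1)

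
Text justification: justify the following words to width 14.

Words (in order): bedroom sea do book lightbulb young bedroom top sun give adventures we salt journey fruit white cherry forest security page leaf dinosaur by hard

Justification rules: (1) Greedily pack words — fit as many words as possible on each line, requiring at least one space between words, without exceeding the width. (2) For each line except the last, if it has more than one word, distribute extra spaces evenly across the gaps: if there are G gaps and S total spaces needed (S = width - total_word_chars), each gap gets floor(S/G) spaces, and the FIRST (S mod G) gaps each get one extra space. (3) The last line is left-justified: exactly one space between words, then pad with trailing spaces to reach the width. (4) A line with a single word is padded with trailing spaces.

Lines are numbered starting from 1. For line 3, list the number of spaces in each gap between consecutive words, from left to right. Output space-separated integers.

Line 1: ['bedroom', 'sea', 'do'] (min_width=14, slack=0)
Line 2: ['book', 'lightbulb'] (min_width=14, slack=0)
Line 3: ['young', 'bedroom'] (min_width=13, slack=1)
Line 4: ['top', 'sun', 'give'] (min_width=12, slack=2)
Line 5: ['adventures', 'we'] (min_width=13, slack=1)
Line 6: ['salt', 'journey'] (min_width=12, slack=2)
Line 7: ['fruit', 'white'] (min_width=11, slack=3)
Line 8: ['cherry', 'forest'] (min_width=13, slack=1)
Line 9: ['security', 'page'] (min_width=13, slack=1)
Line 10: ['leaf', 'dinosaur'] (min_width=13, slack=1)
Line 11: ['by', 'hard'] (min_width=7, slack=7)

Answer: 2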